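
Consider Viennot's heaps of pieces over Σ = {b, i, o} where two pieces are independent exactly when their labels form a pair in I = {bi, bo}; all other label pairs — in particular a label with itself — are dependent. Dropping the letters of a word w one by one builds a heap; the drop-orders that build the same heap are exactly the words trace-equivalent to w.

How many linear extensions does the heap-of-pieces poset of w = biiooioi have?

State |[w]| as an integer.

drop 0:b onto floor
drop 1:i onto floor
drop 2:i onto {1:i}
drop 3:o onto {2:i}
drop 4:o onto {3:o}
drop 5:i onto {4:o}
drop 6:o onto {5:i}
drop 7:i onto {6:o}
ground layer = {0:b, 1:i}
drop-orders for the pieces not yet dropped (sum over which currently-grounded one goes next):
  1 to go: {0} 1  {7} 1
  2 to go: {0,7} 2  {6,7} 1
  3 to go: {0,6,7} 3  {5,6,7} 1
  4 to go: {0,5,6,7} 4  {4,5,6,7} 1
  5 to go: {0,4,5,6,7} 5  {3,4,5,6,7} 1
  6 to go: {0,3,4,5,6,7} 6  {2,3,4,5,6,7} 1
  if 0:b drops first: 1 orders
  if 1:i drops first: 7 orders
heap linearizations: 8

8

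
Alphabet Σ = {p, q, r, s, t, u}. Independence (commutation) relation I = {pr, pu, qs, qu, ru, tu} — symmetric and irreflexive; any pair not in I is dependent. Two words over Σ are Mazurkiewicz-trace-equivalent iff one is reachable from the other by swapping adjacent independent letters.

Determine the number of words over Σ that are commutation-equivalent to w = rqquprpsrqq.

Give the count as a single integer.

piece 0:r — minimal
piece 1:q rests on {0:r}
piece 2:q rests on {1:q}
piece 3:u — minimal
piece 4:p rests on {2:q}
piece 5:r rests on {2:q}
piece 6:p rests on {4:p}
piece 7:s rests on {3:u, 5:r, 6:p}
piece 8:r rests on {7:s}
piece 9:q rests on {8:r}
piece 10:q rests on {9:q}
minimal pieces: {0:r, 3:u}
ways to finish when only these pieces remain (= sum over removing one remaining piece with nothing left below it):
  1 left: {10}→1
  2 left: {9,10}→1
  3 left: {8,9,10}→1
  4 left: {7,8,9,10}→1
  5 left: {3,7,8,9,10}→1  {5,7,8,9,10}→1  {6,7,8,9,10}→1
  6 left: {3,5,7,8,9,10}→2  {3,6,7,8,9,10}→2  {4,6,7,8,9,10}→1  {5,6,7,8,9,10}→2
  7 left: {3,4,6,7,8,9,10}→3  {3,5,6,7,8,9,10}→6  {4,5,6,7,8,9,10}→3
  8 left: {2,4,5,6,7,8,9,10}→3  {3,4,5,6,7,8,9,10}→12
  9 left: {1,2,4,5,6,7,8,9,10}→3  {2,3,4,5,6,7,8,9,10}→15
  placing 0:r first → 18 extensions
  placing 3:u first → 3 extensions
total linear extensions = 21

21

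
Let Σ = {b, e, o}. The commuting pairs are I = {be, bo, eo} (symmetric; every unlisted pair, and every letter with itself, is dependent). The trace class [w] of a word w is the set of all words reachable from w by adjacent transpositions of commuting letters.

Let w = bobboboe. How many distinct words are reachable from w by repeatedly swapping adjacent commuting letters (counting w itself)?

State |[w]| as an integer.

280

drop 0:b onto floor
drop 1:o onto floor
drop 2:b onto {0:b}
drop 3:b onto {2:b}
drop 4:o onto {1:o}
drop 5:b onto {3:b}
drop 6:o onto {4:o}
drop 7:e onto floor
ground layer = {0:b, 1:o, 7:e}
drop-orders for the pieces not yet dropped (sum over which currently-grounded one goes next):
  1 to go: {5} 1  {6} 1  {7} 1
  2 to go: {3,5} 1  {4,6} 1  {5,6} 2  {5,7} 2  {6,7} 2
  3 to go: {1,4,6} 1  {2,3,5} 1  {3,5,6} 3  {3,5,7} 3  {4,5,6} 3  {4,6,7} 3  {5,6,7} 6
  4 to go: {0,2,3,5} 1  {1,4,5,6} 4  {1,4,6,7} 4  {2,3,5,6} 4  {2,3,5,7} 4  {3,4,5,6} 6  {3,5,6,7} 12  {4,5,6,7} 12
  5 to go: {0,2,3,5,6} 5  {0,2,3,5,7} 5  {1,3,4,5,6} 10  {1,4,5,6,7} 20  {2,3,4,5,6} 10  {2,3,5,6,7} 20  {3,4,5,6,7} 30
  6 to go: {0,2,3,4,5,6} 15  {0,2,3,5,6,7} 30  {1,2,3,4,5,6} 20  {1,3,4,5,6,7} 60  {2,3,4,5,6,7} 60
  if 0:b drops first: 140 orders
  if 1:o drops first: 105 orders
  if 7:e drops first: 35 orders
heap linearizations: 280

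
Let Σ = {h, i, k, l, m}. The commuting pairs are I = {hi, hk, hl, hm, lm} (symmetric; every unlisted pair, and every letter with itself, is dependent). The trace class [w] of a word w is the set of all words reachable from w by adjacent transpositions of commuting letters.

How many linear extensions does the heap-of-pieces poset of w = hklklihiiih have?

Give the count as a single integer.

#0=h has no predecessor
#1=k has no predecessor
#2=l depends on [1:k]
#3=k depends on [2:l]
#4=l depends on [3:k]
#5=i depends on [4:l]
#6=h depends on [0:h]
#7=i depends on [5:i]
#8=i depends on [7:i]
#9=i depends on [8:i]
#10=h depends on [6:h]
sources: [0:h, 1:k]
N(rest) = Σ N(rest − s) over sources s of rest; N(one piece) = 1:
  size 1 → [9]=1  [10]=1
  size 2 → [6,10]=1  [8,9]=1  [9,10]=2
  size 3 → [0,6,10]=1  [6,9,10]=3  [7,8,9]=1  [8,9,10]=3
  size 4 → [0,6,9,10]=4  [5,7,8,9]=1  [6,8,9,10]=6  [7,8,9,10]=4
  size 5 → [0,6,8,9,10]=10  [4,5,7,8,9]=1  [5,7,8,9,10]=5  [6,7,8,9,10]=10
  size 6 → [0,6,7,8,9,10]=20  [3,4,5,7,8,9]=1  [4,5,7,8,9,10]=6  [5,6,7,8,9,10]=15
  size 7 → [0,5,6,7,8,9,10]=35  [2,3,4,5,7,8,9]=1  [3,4,5,7,8,9,10]=7  [4,5,6,7,8,9,10]=21
  size 8 → [0,4,5,6,7,8,9,10]=56  [1,2,3,4,5,7,8,9]=1  [2,3,4,5,7,8,9,10]=8  [3,4,5,6,7,8,9,10]=28
  size 9 → [0,3,4,5,6,7,8,9,10]=84  [1,2,3,4,5,7,8,9,10]=9  [2,3,4,5,6,7,8,9,10]=36
  first=0(h) contributes 45
  first=1(k) contributes 120
|[w]| = 165

165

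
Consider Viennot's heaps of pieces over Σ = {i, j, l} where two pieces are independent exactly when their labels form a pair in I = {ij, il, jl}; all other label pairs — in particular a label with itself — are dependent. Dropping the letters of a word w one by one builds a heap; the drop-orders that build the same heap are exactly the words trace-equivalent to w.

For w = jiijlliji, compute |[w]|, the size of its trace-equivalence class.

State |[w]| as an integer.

1260

#0=j has no predecessor
#1=i has no predecessor
#2=i depends on [1:i]
#3=j depends on [0:j]
#4=l has no predecessor
#5=l depends on [4:l]
#6=i depends on [2:i]
#7=j depends on [3:j]
#8=i depends on [6:i]
sources: [0:j, 1:i, 4:l]
N(rest) = Σ N(rest − s) over sources s of rest; N(one piece) = 1:
  size 1 → [5]=1  [7]=1  [8]=1
  size 2 → [3,7]=1  [4,5]=1  [5,7]=2  [5,8]=2  [6,8]=1  [7,8]=2
  size 3 → [0,3,7]=1  [2,6,8]=1  [3,5,7]=3  [3,7,8]=3  [4,5,7]=3  [4,5,8]=3  [5,6,8]=3  [5,7,8]=6  [6,7,8]=3
  size 4 → [0,3,5,7]=4  [0,3,7,8]=4  [1,2,6,8]=1  [2,5,6,8]=4  [2,6,7,8]=4  [3,4,5,7]=6  [3,5,7,8]=12  [3,6,7,8]=6  [4,5,6,8]=6  [4,5,7,8]=12  [5,6,7,8]=12
  size 5 → [0,3,4,5,7]=10  [0,3,5,7,8]=20  [0,3,6,7,8]=10  [1,2,5,6,8]=5  [1,2,6,7,8]=5  [2,3,6,7,8]=10  [2,4,5,6,8]=10  [2,5,6,7,8]=20  [3,4,5,7,8]=30  [3,5,6,7,8]=30  [4,5,6,7,8]=30
  size 6 → [0,2,3,6,7,8]=20  [0,3,4,5,7,8]=60  [0,3,5,6,7,8]=60  [1,2,3,6,7,8]=15  [1,2,4,5,6,8]=15  [1,2,5,6,7,8]=30  [2,3,5,6,7,8]=60  [2,4,5,6,7,8]=60  [3,4,5,6,7,8]=90
  size 7 → [0,1,2,3,6,7,8]=35  [0,2,3,5,6,7,8]=140  [0,3,4,5,6,7,8]=210  [1,2,3,5,6,7,8]=105  [1,2,4,5,6,7,8]=105  [2,3,4,5,6,7,8]=210
  first=0(j) contributes 420
  first=1(i) contributes 560
  first=4(l) contributes 280
|[w]| = 1260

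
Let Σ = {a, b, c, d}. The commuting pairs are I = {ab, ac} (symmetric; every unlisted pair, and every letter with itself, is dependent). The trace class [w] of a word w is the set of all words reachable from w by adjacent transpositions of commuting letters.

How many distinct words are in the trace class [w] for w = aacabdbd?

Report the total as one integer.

10

drop 0:a onto floor
drop 1:a onto {0:a}
drop 2:c onto floor
drop 3:a onto {1:a}
drop 4:b onto {2:c}
drop 5:d onto {3:a, 4:b}
drop 6:b onto {5:d}
drop 7:d onto {6:b}
ground layer = {0:a, 2:c}
drop-orders for the pieces not yet dropped (sum over which currently-grounded one goes next):
  1 to go: {7} 1
  2 to go: {6,7} 1
  3 to go: {5,6,7} 1
  4 to go: {3,5,6,7} 1  {4,5,6,7} 1
  5 to go: {1,3,5,6,7} 1  {2,4,5,6,7} 1  {3,4,5,6,7} 2
  6 to go: {0,1,3,5,6,7} 1  {1,3,4,5,6,7} 3  {2,3,4,5,6,7} 3
  if 0:a drops first: 6 orders
  if 2:c drops first: 4 orders
heap linearizations: 10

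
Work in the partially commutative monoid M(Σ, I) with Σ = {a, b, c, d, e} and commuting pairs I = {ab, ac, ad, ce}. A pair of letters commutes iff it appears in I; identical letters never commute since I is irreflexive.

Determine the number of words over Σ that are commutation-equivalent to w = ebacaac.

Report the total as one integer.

20

0(e) covers ∅
1(b) covers 0:e
2(a) covers 0:e
3(c) covers 1:b
4(a) covers 2:a
5(a) covers 4:a
6(c) covers 3:c
floor of heap: 0:e
completions by unplaced set U, small U first (add the entries for U minus each lowest piece of U):
  |U|=1: {5}:1  {6}:1
  |U|=2: {3,6}:1  {4,5}:1  {5,6}:2
  |U|=3: {1,3,6}:1  {2,4,5}:1  {3,5,6}:3  {4,5,6}:3
  |U|=4: {1,3,5,6}:4  {2,4,5,6}:4  {3,4,5,6}:6
  |U|=5: {1,3,4,5,6}:10  {2,3,4,5,6}:10
  start at 0(e): 20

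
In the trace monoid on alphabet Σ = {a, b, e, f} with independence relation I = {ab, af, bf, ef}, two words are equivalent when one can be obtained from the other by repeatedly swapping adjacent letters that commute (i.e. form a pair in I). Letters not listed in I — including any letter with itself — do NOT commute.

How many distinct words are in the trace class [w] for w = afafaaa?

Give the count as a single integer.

21

#0=a has no predecessor
#1=f has no predecessor
#2=a depends on [0:a]
#3=f depends on [1:f]
#4=a depends on [2:a]
#5=a depends on [4:a]
#6=a depends on [5:a]
sources: [0:a, 1:f]
N(rest) = Σ N(rest − s) over sources s of rest; N(one piece) = 1:
  size 1 → [3]=1  [6]=1
  size 2 → [1,3]=1  [3,6]=2  [5,6]=1
  size 3 → [1,3,6]=3  [3,5,6]=3  [4,5,6]=1
  size 4 → [1,3,5,6]=6  [2,4,5,6]=1  [3,4,5,6]=4
  size 5 → [0,2,4,5,6]=1  [1,3,4,5,6]=10  [2,3,4,5,6]=5
  first=0(a) contributes 15
  first=1(f) contributes 6
|[w]| = 21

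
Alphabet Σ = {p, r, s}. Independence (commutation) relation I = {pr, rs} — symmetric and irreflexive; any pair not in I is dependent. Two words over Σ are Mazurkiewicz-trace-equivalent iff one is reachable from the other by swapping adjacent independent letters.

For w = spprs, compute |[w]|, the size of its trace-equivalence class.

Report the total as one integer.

5

0(s) covers ∅
1(p) covers 0:s
2(p) covers 1:p
3(r) covers ∅
4(s) covers 2:p
floor of heap: 0:s, 3:r
completions by unplaced set U, small U first (add the entries for U minus each lowest piece of U):
  |U|=1: {3}:1  {4}:1
  |U|=2: {2,4}:1  {3,4}:2
  |U|=3: {1,2,4}:1  {2,3,4}:3
  start at 0(s): 4
  start at 3(r): 1
sum over floor = 5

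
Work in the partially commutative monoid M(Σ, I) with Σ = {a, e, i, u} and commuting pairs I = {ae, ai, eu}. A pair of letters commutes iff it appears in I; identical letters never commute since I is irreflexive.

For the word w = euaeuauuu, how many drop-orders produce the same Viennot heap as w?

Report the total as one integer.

36

drop 0:e onto floor
drop 1:u onto floor
drop 2:a onto {1:u}
drop 3:e onto {0:e}
drop 4:u onto {2:a}
drop 5:a onto {4:u}
drop 6:u onto {5:a}
drop 7:u onto {6:u}
drop 8:u onto {7:u}
ground layer = {0:e, 1:u}
drop-orders for the pieces not yet dropped (sum over which currently-grounded one goes next):
  1 to go: {3} 1  {8} 1
  2 to go: {0,3} 1  {3,8} 2  {7,8} 1
  3 to go: {0,3,8} 3  {3,7,8} 3  {6,7,8} 1
  4 to go: {0,3,7,8} 6  {3,6,7,8} 4  {5,6,7,8} 1
  5 to go: {0,3,6,7,8} 10  {3,5,6,7,8} 5  {4,5,6,7,8} 1
  6 to go: {0,3,5,6,7,8} 15  {2,4,5,6,7,8} 1  {3,4,5,6,7,8} 6
  7 to go: {0,3,4,5,6,7,8} 21  {1,2,4,5,6,7,8} 1  {2,3,4,5,6,7,8} 7
  if 0:e drops first: 8 orders
  if 1:u drops first: 28 orders
heap linearizations: 36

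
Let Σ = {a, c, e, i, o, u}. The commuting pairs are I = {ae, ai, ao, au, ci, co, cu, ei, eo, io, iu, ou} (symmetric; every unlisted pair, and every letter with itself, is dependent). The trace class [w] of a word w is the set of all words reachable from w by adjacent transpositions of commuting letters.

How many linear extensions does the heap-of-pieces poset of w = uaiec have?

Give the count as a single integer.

#0=u has no predecessor
#1=a has no predecessor
#2=i has no predecessor
#3=e depends on [0:u]
#4=c depends on [1:a, 3:e]
sources: [0:u, 1:a, 2:i]
N(rest) = Σ N(rest − s) over sources s of rest; N(one piece) = 1:
  size 1 → [2]=1  [4]=1
  size 2 → [1,4]=1  [2,4]=2  [3,4]=1
  size 3 → [0,3,4]=1  [1,2,4]=3  [1,3,4]=2  [2,3,4]=3
  first=0(u) contributes 8
  first=1(a) contributes 4
  first=2(i) contributes 3
|[w]| = 15

15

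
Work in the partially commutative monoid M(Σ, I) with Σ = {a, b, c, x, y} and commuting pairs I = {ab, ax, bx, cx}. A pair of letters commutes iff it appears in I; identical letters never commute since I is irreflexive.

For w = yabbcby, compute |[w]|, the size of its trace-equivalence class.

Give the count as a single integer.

drop 0:y onto floor
drop 1:a onto {0:y}
drop 2:b onto {0:y}
drop 3:b onto {2:b}
drop 4:c onto {1:a, 3:b}
drop 5:b onto {4:c}
drop 6:y onto {5:b}
ground layer = {0:y}
drop-orders for the pieces not yet dropped (sum over which currently-grounded one goes next):
  1 to go: {6} 1
  2 to go: {5,6} 1
  3 to go: {4,5,6} 1
  4 to go: {1,4,5,6} 1  {3,4,5,6} 1
  5 to go: {1,3,4,5,6} 2  {2,3,4,5,6} 1
  if 0:y drops first: 3 orders

3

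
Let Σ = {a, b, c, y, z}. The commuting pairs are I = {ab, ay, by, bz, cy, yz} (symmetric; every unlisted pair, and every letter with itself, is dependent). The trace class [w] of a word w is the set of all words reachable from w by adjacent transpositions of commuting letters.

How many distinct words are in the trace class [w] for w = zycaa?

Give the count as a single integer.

5

piece 0:z — minimal
piece 1:y — minimal
piece 2:c rests on {0:z}
piece 3:a rests on {2:c}
piece 4:a rests on {3:a}
minimal pieces: {0:z, 1:y}
ways to finish when only these pieces remain (= sum over removing one remaining piece with nothing left below it):
  1 left: {1}→1  {4}→1
  2 left: {1,4}→2  {3,4}→1
  3 left: {1,3,4}→3  {2,3,4}→1
  placing 0:z first → 4 extensions
  placing 1:y first → 1 extensions
total linear extensions = 5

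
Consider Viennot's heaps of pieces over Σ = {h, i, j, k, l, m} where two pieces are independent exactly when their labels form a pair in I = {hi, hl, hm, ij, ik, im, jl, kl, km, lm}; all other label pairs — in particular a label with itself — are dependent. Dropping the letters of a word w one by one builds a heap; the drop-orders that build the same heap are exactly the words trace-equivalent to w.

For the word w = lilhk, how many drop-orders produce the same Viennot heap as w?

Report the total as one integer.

10

#0=l has no predecessor
#1=i depends on [0:l]
#2=l depends on [1:i]
#3=h has no predecessor
#4=k depends on [3:h]
sources: [0:l, 3:h]
N(rest) = Σ N(rest − s) over sources s of rest; N(one piece) = 1:
  size 1 → [2]=1  [4]=1
  size 2 → [1,2]=1  [2,4]=2  [3,4]=1
  size 3 → [0,1,2]=1  [1,2,4]=3  [2,3,4]=3
  first=0(l) contributes 6
  first=3(h) contributes 4
|[w]| = 10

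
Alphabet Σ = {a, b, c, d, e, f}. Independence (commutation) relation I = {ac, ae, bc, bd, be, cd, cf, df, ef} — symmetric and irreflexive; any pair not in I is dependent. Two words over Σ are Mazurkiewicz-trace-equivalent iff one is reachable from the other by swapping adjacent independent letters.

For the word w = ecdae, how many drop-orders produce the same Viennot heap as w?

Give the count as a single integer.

5

#0=e has no predecessor
#1=c depends on [0:e]
#2=d depends on [0:e]
#3=a depends on [2:d]
#4=e depends on [1:c, 2:d]
sources: [0:e]
N(rest) = Σ N(rest − s) over sources s of rest; N(one piece) = 1:
  size 1 → [3]=1  [4]=1
  size 2 → [1,4]=1  [3,4]=2
  size 3 → [1,3,4]=3  [2,3,4]=2
  first=0(e) contributes 5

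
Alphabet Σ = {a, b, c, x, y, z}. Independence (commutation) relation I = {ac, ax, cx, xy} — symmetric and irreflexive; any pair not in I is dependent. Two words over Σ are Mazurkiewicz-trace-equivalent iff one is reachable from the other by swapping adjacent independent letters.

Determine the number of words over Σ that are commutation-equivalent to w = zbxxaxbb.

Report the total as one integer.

4

drop 0:z onto floor
drop 1:b onto {0:z}
drop 2:x onto {1:b}
drop 3:x onto {2:x}
drop 4:a onto {1:b}
drop 5:x onto {3:x}
drop 6:b onto {4:a, 5:x}
drop 7:b onto {6:b}
ground layer = {0:z}
drop-orders for the pieces not yet dropped (sum over which currently-grounded one goes next):
  1 to go: {7} 1
  2 to go: {6,7} 1
  3 to go: {4,6,7} 1  {5,6,7} 1
  4 to go: {3,5,6,7} 1  {4,5,6,7} 2
  5 to go: {2,3,5,6,7} 1  {3,4,5,6,7} 3
  6 to go: {2,3,4,5,6,7} 4
  if 0:z drops first: 4 orders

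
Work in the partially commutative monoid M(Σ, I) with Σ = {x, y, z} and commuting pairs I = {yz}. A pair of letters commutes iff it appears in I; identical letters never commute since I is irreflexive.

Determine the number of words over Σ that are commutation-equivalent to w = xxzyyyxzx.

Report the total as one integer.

4

piece 0:x — minimal
piece 1:x rests on {0:x}
piece 2:z rests on {1:x}
piece 3:y rests on {1:x}
piece 4:y rests on {3:y}
piece 5:y rests on {4:y}
piece 6:x rests on {2:z, 5:y}
piece 7:z rests on {6:x}
piece 8:x rests on {7:z}
minimal pieces: {0:x}
ways to finish when only these pieces remain (= sum over removing one remaining piece with nothing left below it):
  1 left: {8}→1
  2 left: {7,8}→1
  3 left: {6,7,8}→1
  4 left: {2,6,7,8}→1  {5,6,7,8}→1
  5 left: {2,5,6,7,8}→2  {4,5,6,7,8}→1
  6 left: {2,4,5,6,7,8}→3  {3,4,5,6,7,8}→1
  7 left: {2,3,4,5,6,7,8}→4
  placing 0:x first → 4 extensions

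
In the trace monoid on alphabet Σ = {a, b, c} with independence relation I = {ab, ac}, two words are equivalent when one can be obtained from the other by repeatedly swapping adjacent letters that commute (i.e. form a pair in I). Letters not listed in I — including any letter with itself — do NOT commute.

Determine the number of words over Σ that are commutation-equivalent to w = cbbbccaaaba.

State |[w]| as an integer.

330

piece 0:c — minimal
piece 1:b rests on {0:c}
piece 2:b rests on {1:b}
piece 3:b rests on {2:b}
piece 4:c rests on {3:b}
piece 5:c rests on {4:c}
piece 6:a — minimal
piece 7:a rests on {6:a}
piece 8:a rests on {7:a}
piece 9:b rests on {5:c}
piece 10:a rests on {8:a}
minimal pieces: {0:c, 6:a}
ways to finish when only these pieces remain (= sum over removing one remaining piece with nothing left below it):
  1 left: {9}→1  {10}→1
  2 left: {5,9}→1  {8,10}→1  {9,10}→2
  3 left: {4,5,9}→1  {5,9,10}→3  {7,8,10}→1  {8,9,10}→3
  4 left: {3,4,5,9}→1  {4,5,9,10}→4  {5,8,9,10}→6  {6,7,8,10}→1  {7,8,9,10}→4
  5 left: {2,3,4,5,9}→1  {3,4,5,9,10}→5  {4,5,8,9,10}→10  {5,7,8,9,10}→10  {6,7,8,9,10}→5
  6 left: {1,2,3,4,5,9}→1  {2,3,4,5,9,10}→6  {3,4,5,8,9,10}→15  {4,5,7,8,9,10}→20  {5,6,7,8,9,10}→15
  7 left: {0,1,2,3,4,5,9}→1  {1,2,3,4,5,9,10}→7  {2,3,4,5,8,9,10}→21  {3,4,5,7,8,9,10}→35  {4,5,6,7,8,9,10}→35
  8 left: {0,1,2,3,4,5,9,10}→8  {1,2,3,4,5,8,9,10}→28  {2,3,4,5,7,8,9,10}→56  {3,4,5,6,7,8,9,10}→70
  9 left: {0,1,2,3,4,5,8,9,10}→36  {1,2,3,4,5,7,8,9,10}→84  {2,3,4,5,6,7,8,9,10}→126
  placing 0:c first → 210 extensions
  placing 6:a first → 120 extensions
total linear extensions = 330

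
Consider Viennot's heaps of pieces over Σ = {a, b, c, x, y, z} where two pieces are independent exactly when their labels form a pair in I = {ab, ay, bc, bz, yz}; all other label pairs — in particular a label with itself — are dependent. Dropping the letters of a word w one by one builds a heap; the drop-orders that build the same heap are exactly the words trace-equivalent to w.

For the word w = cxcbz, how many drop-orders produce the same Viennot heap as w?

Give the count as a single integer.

3

0(c) covers ∅
1(x) covers 0:c
2(c) covers 1:x
3(b) covers 1:x
4(z) covers 2:c
floor of heap: 0:c
completions by unplaced set U, small U first (add the entries for U minus each lowest piece of U):
  |U|=1: {3}:1  {4}:1
  |U|=2: {2,4}:1  {3,4}:2
  |U|=3: {2,3,4}:3
  start at 0(c): 3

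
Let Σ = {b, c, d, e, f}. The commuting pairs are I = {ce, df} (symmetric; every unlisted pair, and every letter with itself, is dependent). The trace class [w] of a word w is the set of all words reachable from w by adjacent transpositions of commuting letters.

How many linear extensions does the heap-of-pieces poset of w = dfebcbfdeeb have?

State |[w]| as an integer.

#0=d has no predecessor
#1=f has no predecessor
#2=e depends on [0:d, 1:f]
#3=b depends on [2:e]
#4=c depends on [3:b]
#5=b depends on [4:c]
#6=f depends on [5:b]
#7=d depends on [5:b]
#8=e depends on [6:f, 7:d]
#9=e depends on [8:e]
#10=b depends on [9:e]
sources: [0:d, 1:f]
N(rest) = Σ N(rest − s) over sources s of rest; N(one piece) = 1:
  size 1 → [10]=1
  size 2 → [9,10]=1
  size 3 → [8,9,10]=1
  size 4 → [6,8,9,10]=1  [7,8,9,10]=1
  size 5 → [6,7,8,9,10]=2
  size 6 → [5,6,7,8,9,10]=2
  size 7 → [4,5,6,7,8,9,10]=2
  size 8 → [3,4,5,6,7,8,9,10]=2
  size 9 → [2,3,4,5,6,7,8,9,10]=2
  first=0(d) contributes 2
  first=1(f) contributes 2
|[w]| = 4

4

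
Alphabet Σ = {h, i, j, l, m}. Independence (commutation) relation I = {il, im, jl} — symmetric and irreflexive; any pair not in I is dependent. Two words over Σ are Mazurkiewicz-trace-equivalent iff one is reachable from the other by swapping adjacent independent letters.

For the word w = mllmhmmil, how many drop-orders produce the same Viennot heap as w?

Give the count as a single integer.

4

#0=m has no predecessor
#1=l depends on [0:m]
#2=l depends on [1:l]
#3=m depends on [2:l]
#4=h depends on [3:m]
#5=m depends on [4:h]
#6=m depends on [5:m]
#7=i depends on [4:h]
#8=l depends on [6:m]
sources: [0:m]
N(rest) = Σ N(rest − s) over sources s of rest; N(one piece) = 1:
  size 1 → [7]=1  [8]=1
  size 2 → [6,8]=1  [7,8]=2
  size 3 → [5,6,8]=1  [6,7,8]=3
  size 4 → [5,6,7,8]=4
  size 5 → [4,5,6,7,8]=4
  size 6 → [3,4,5,6,7,8]=4
  size 7 → [2,3,4,5,6,7,8]=4
  first=0(m) contributes 4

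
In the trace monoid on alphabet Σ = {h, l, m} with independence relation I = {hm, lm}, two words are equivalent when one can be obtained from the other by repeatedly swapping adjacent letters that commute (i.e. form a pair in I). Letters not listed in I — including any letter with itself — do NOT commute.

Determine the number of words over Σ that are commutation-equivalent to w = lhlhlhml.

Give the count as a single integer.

0(l) covers ∅
1(h) covers 0:l
2(l) covers 1:h
3(h) covers 2:l
4(l) covers 3:h
5(h) covers 4:l
6(m) covers ∅
7(l) covers 5:h
floor of heap: 0:l, 6:m
completions by unplaced set U, small U first (add the entries for U minus each lowest piece of U):
  |U|=1: {6}:1  {7}:1
  |U|=2: {5,7}:1  {6,7}:2
  |U|=3: {4,5,7}:1  {5,6,7}:3
  |U|=4: {3,4,5,7}:1  {4,5,6,7}:4
  |U|=5: {2,3,4,5,7}:1  {3,4,5,6,7}:5
  |U|=6: {1,2,3,4,5,7}:1  {2,3,4,5,6,7}:6
  start at 0(l): 7
  start at 6(m): 1
sum over floor = 8

8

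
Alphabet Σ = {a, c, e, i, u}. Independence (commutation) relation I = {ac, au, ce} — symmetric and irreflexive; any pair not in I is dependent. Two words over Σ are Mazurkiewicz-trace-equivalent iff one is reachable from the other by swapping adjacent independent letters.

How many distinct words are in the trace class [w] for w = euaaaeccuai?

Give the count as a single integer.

86

drop 0:e onto floor
drop 1:u onto {0:e}
drop 2:a onto {0:e}
drop 3:a onto {2:a}
drop 4:a onto {3:a}
drop 5:e onto {1:u, 4:a}
drop 6:c onto {1:u}
drop 7:c onto {6:c}
drop 8:u onto {5:e, 7:c}
drop 9:a onto {5:e}
drop 10:i onto {8:u, 9:a}
ground layer = {0:e}
drop-orders for the pieces not yet dropped (sum over which currently-grounded one goes next):
  1 to go: {10} 1
  2 to go: {8,10} 1  {9,10} 1
  3 to go: {7,8,10} 1  {8,9,10} 2
  4 to go: {5,8,9,10} 2  {6,7,8,10} 1  {7,8,9,10} 3
  5 to go: {4,5,8,9,10} 2  {5,7,8,9,10} 5  {6,7,8,9,10} 4
  6 to go: {3,4,5,8,9,10} 2  {4,5,7,8,9,10} 7  {5,6,7,8,9,10} 9
  7 to go: {1,5,6,7,8,9,10} 9  {2,3,4,5,8,9,10} 2  {3,4,5,7,8,9,10} 9  {4,5,6,7,8,9,10} 16
  8 to go: {1,4,5,6,7,8,9,10} 25  {2,3,4,5,7,8,9,10} 11  {3,4,5,6,7,8,9,10} 25
  9 to go: {1,3,4,5,6,7,8,9,10} 50  {2,3,4,5,6,7,8,9,10} 36
  if 0:e drops first: 86 orders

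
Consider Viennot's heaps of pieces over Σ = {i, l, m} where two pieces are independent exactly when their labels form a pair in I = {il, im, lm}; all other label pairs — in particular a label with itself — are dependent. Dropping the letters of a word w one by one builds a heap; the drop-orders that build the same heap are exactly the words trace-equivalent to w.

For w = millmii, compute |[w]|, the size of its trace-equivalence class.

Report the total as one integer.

0(m) covers ∅
1(i) covers ∅
2(l) covers ∅
3(l) covers 2:l
4(m) covers 0:m
5(i) covers 1:i
6(i) covers 5:i
floor of heap: 0:m, 1:i, 2:l
completions by unplaced set U, small U first (add the entries for U minus each lowest piece of U):
  |U|=1: {3}:1  {4}:1  {6}:1
  |U|=2: {0,4}:1  {2,3}:1  {3,4}:2  {3,6}:2  {4,6}:2  {5,6}:1
  |U|=3: {0,3,4}:3  {0,4,6}:3  {1,5,6}:1  {2,3,4}:3  {2,3,6}:3  {3,4,6}:6  {3,5,6}:3  {4,5,6}:3
  |U|=4: {0,2,3,4}:6  {0,3,4,6}:12  {0,4,5,6}:6  {1,3,5,6}:4  {1,4,5,6}:4  {2,3,4,6}:12  {2,3,5,6}:6  {3,4,5,6}:12
  |U|=5: {0,1,4,5,6}:10  {0,2,3,4,6}:30  {0,3,4,5,6}:30  {1,2,3,5,6}:10  {1,3,4,5,6}:20  {2,3,4,5,6}:30
  start at 0(m): 60
  start at 1(i): 90
  start at 2(l): 60
sum over floor = 210

210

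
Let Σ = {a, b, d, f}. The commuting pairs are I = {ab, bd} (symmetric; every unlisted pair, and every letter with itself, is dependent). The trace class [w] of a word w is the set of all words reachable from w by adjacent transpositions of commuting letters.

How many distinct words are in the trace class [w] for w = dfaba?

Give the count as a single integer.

3

0(d) covers ∅
1(f) covers 0:d
2(a) covers 1:f
3(b) covers 1:f
4(a) covers 2:a
floor of heap: 0:d
completions by unplaced set U, small U first (add the entries for U minus each lowest piece of U):
  |U|=1: {3}:1  {4}:1
  |U|=2: {2,4}:1  {3,4}:2
  |U|=3: {2,3,4}:3
  start at 0(d): 3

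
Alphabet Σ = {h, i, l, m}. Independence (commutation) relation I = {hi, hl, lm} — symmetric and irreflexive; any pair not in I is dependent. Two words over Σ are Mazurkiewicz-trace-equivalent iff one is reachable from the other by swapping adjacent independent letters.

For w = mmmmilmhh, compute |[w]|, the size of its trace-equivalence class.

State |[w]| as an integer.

0(m) covers ∅
1(m) covers 0:m
2(m) covers 1:m
3(m) covers 2:m
4(i) covers 3:m
5(l) covers 4:i
6(m) covers 4:i
7(h) covers 6:m
8(h) covers 7:h
floor of heap: 0:m
completions by unplaced set U, small U first (add the entries for U minus each lowest piece of U):
  |U|=1: {5}:1  {8}:1
  |U|=2: {5,8}:2  {7,8}:1
  |U|=3: {5,7,8}:3  {6,7,8}:1
  |U|=4: {5,6,7,8}:4
  |U|=5: {4,5,6,7,8}:4
  |U|=6: {3,4,5,6,7,8}:4
  |U|=7: {2,3,4,5,6,7,8}:4
  start at 0(m): 4

4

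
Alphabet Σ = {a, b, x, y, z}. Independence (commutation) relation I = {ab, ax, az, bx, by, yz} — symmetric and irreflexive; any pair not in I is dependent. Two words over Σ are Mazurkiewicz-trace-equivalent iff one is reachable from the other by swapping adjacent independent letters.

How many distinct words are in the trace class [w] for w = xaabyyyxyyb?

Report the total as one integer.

165

0(x) covers ∅
1(a) covers ∅
2(a) covers 1:a
3(b) covers ∅
4(y) covers 0:x, 2:a
5(y) covers 4:y
6(y) covers 5:y
7(x) covers 6:y
8(y) covers 7:x
9(y) covers 8:y
10(b) covers 3:b
floor of heap: 0:x, 1:a, 3:b
completions by unplaced set U, small U first (add the entries for U minus each lowest piece of U):
  |U|=1: {9}:1  {10}:1
  |U|=2: {3,10}:1  {8,9}:1  {9,10}:2
  |U|=3: {3,9,10}:3  {7,8,9}:1  {8,9,10}:3
  |U|=4: {3,8,9,10}:6  {6,7,8,9}:1  {7,8,9,10}:4
  |U|=5: {3,7,8,9,10}:10  {5,6,7,8,9}:1  {6,7,8,9,10}:5
  |U|=6: {3,6,7,8,9,10}:15  {4,5,6,7,8,9}:1  {5,6,7,8,9,10}:6
  |U|=7: {0,4,5,6,7,8,9}:1  {2,4,5,6,7,8,9}:1  {3,5,6,7,8,9,10}:21  {4,5,6,7,8,9,10}:7
  |U|=8: {0,2,4,5,6,7,8,9}:2  {0,4,5,6,7,8,9,10}:8  {1,2,4,5,6,7,8,9}:1  {2,4,5,6,7,8,9,10}:8  {3,4,5,6,7,8,9,10}:28
  |U|=9: {0,1,2,4,5,6,7,8,9}:3  {0,2,4,5,6,7,8,9,10}:18  {0,3,4,5,6,7,8,9,10}:36  {1,2,4,5,6,7,8,9,10}:9  {2,3,4,5,6,7,8,9,10}:36
  start at 0(x): 45
  start at 1(a): 90
  start at 3(b): 30
sum over floor = 165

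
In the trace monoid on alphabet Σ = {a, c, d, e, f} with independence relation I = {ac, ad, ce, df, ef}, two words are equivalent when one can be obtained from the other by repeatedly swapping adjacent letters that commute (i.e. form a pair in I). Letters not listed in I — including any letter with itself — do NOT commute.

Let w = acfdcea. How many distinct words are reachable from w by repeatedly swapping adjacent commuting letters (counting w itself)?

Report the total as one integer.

0(a) covers ∅
1(c) covers ∅
2(f) covers 0:a, 1:c
3(d) covers 1:c
4(c) covers 2:f, 3:d
5(e) covers 0:a, 3:d
6(a) covers 2:f, 5:e
floor of heap: 0:a, 1:c
completions by unplaced set U, small U first (add the entries for U minus each lowest piece of U):
  |U|=1: {4}:1  {6}:1
  |U|=2: {4,6}:2  {5,6}:1
  |U|=3: {2,4,6}:2  {4,5,6}:3
  |U|=4: {2,4,5,6}:5  {3,4,5,6}:3
  |U|=5: {0,2,4,5,6}:5  {2,3,4,5,6}:8
  start at 0(a): 8
  start at 1(c): 13
sum over floor = 21

21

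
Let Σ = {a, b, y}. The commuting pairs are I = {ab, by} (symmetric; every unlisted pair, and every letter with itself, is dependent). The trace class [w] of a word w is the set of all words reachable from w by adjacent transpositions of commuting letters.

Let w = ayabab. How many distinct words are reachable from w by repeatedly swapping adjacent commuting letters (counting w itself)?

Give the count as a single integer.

#0=a has no predecessor
#1=y depends on [0:a]
#2=a depends on [1:y]
#3=b has no predecessor
#4=a depends on [2:a]
#5=b depends on [3:b]
sources: [0:a, 3:b]
N(rest) = Σ N(rest − s) over sources s of rest; N(one piece) = 1:
  size 1 → [4]=1  [5]=1
  size 2 → [2,4]=1  [3,5]=1  [4,5]=2
  size 3 → [1,2,4]=1  [2,4,5]=3  [3,4,5]=3
  size 4 → [0,1,2,4]=1  [1,2,4,5]=4  [2,3,4,5]=6
  first=0(a) contributes 10
  first=3(b) contributes 5
|[w]| = 15

15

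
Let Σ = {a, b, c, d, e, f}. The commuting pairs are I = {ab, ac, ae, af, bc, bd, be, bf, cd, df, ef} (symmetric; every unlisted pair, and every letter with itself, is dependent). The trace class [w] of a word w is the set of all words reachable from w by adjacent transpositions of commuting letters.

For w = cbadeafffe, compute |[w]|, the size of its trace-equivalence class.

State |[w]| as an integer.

3430

0(c) covers ∅
1(b) covers ∅
2(a) covers ∅
3(d) covers 2:a
4(e) covers 0:c, 3:d
5(a) covers 3:d
6(f) covers 0:c
7(f) covers 6:f
8(f) covers 7:f
9(e) covers 4:e
floor of heap: 0:c, 1:b, 2:a
completions by unplaced set U, small U first (add the entries for U minus each lowest piece of U):
  |U|=1: {1}:1  {5}:1  {8}:1  {9}:1
  |U|=2: {1,5}:2  {1,8}:2  {1,9}:2  {4,9}:1  {5,8}:2  {5,9}:2  {7,8}:1  {8,9}:2
  |U|=3: {1,4,9}:3  {1,5,8}:6  {1,5,9}:6  {1,7,8}:3  {1,8,9}:6  {4,5,9}:3  {4,8,9}:3  {5,7,8}:3  {5,8,9}:6  {6,7,8}:1  {7,8,9}:3
  |U|=4: {1,4,5,9}:12  {1,4,8,9}:12  {1,5,7,8}:12  {1,5,8,9}:24  {1,6,7,8}:4  {1,7,8,9}:12  {3,4,5,9}:3  {4,5,8,9}:12  {4,7,8,9}:6  {5,6,7,8}:4  {5,7,8,9}:12  {6,7,8,9}:4
  |U|=5: {1,3,4,5,9}:15  {1,4,5,8,9}:60  {1,4,7,8,9}:30  {1,5,6,7,8}:20  {1,5,7,8,9}:60  {1,6,7,8,9}:20  {2,3,4,5,9}:3  {3,4,5,8,9}:15  {4,5,7,8,9}:30  {4,6,7,8,9}:10  {5,6,7,8,9}:20
  |U|=6: {0,4,6,7,8,9}:10  {1,2,3,4,5,9}:18  {1,3,4,5,8,9}:90  {1,4,5,7,8,9}:180  {1,4,6,7,8,9}:60  {1,5,6,7,8,9}:120  {2,3,4,5,8,9}:18  {3,4,5,7,8,9}:45  {4,5,6,7,8,9}:60
  |U|=7: {0,1,4,6,7,8,9}:70  {0,4,5,6,7,8,9}:70  {1,2,3,4,5,8,9}:126  {1,3,4,5,7,8,9}:315  {1,4,5,6,7,8,9}:420  {2,3,4,5,7,8,9}:63  {3,4,5,6,7,8,9}:105
  |U|=8: {0,1,4,5,6,7,8,9}:560  {0,3,4,5,6,7,8,9}:175  {1,2,3,4,5,7,8,9}:504  {1,3,4,5,6,7,8,9}:840  {2,3,4,5,6,7,8,9}:168
  start at 0(c): 1512
  start at 1(b): 343
  start at 2(a): 1575
sum over floor = 3430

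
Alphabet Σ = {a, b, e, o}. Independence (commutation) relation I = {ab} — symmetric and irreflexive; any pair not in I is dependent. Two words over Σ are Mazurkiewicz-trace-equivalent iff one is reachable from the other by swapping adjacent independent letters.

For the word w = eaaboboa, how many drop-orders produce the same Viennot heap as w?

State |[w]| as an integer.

0(e) covers ∅
1(a) covers 0:e
2(a) covers 1:a
3(b) covers 0:e
4(o) covers 2:a, 3:b
5(b) covers 4:o
6(o) covers 5:b
7(a) covers 6:o
floor of heap: 0:e
completions by unplaced set U, small U first (add the entries for U minus each lowest piece of U):
  |U|=1: {7}:1
  |U|=2: {6,7}:1
  |U|=3: {5,6,7}:1
  |U|=4: {4,5,6,7}:1
  |U|=5: {2,4,5,6,7}:1  {3,4,5,6,7}:1
  |U|=6: {1,2,4,5,6,7}:1  {2,3,4,5,6,7}:2
  start at 0(e): 3

3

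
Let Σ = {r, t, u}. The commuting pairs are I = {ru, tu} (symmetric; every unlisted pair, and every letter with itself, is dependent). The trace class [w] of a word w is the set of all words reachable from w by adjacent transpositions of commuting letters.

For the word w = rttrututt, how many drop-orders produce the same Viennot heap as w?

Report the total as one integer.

drop 0:r onto floor
drop 1:t onto {0:r}
drop 2:t onto {1:t}
drop 3:r onto {2:t}
drop 4:u onto floor
drop 5:t onto {3:r}
drop 6:u onto {4:u}
drop 7:t onto {5:t}
drop 8:t onto {7:t}
ground layer = {0:r, 4:u}
drop-orders for the pieces not yet dropped (sum over which currently-grounded one goes next):
  1 to go: {6} 1  {8} 1
  2 to go: {4,6} 1  {6,8} 2  {7,8} 1
  3 to go: {4,6,8} 3  {5,7,8} 1  {6,7,8} 3
  4 to go: {3,5,7,8} 1  {4,6,7,8} 6  {5,6,7,8} 4
  5 to go: {2,3,5,7,8} 1  {3,5,6,7,8} 5  {4,5,6,7,8} 10
  6 to go: {1,2,3,5,7,8} 1  {2,3,5,6,7,8} 6  {3,4,5,6,7,8} 15
  7 to go: {0,1,2,3,5,7,8} 1  {1,2,3,5,6,7,8} 7  {2,3,4,5,6,7,8} 21
  if 0:r drops first: 28 orders
  if 4:u drops first: 8 orders
heap linearizations: 36

36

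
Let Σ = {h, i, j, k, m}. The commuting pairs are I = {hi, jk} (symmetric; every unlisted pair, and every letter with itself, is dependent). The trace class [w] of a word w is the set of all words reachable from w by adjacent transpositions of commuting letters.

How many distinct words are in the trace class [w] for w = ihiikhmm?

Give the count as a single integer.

4

0(i) covers ∅
1(h) covers ∅
2(i) covers 0:i
3(i) covers 2:i
4(k) covers 1:h, 3:i
5(h) covers 4:k
6(m) covers 5:h
7(m) covers 6:m
floor of heap: 0:i, 1:h
completions by unplaced set U, small U first (add the entries for U minus each lowest piece of U):
  |U|=1: {7}:1
  |U|=2: {6,7}:1
  |U|=3: {5,6,7}:1
  |U|=4: {4,5,6,7}:1
  |U|=5: {1,4,5,6,7}:1  {3,4,5,6,7}:1
  |U|=6: {1,3,4,5,6,7}:2  {2,3,4,5,6,7}:1
  start at 0(i): 3
  start at 1(h): 1
sum over floor = 4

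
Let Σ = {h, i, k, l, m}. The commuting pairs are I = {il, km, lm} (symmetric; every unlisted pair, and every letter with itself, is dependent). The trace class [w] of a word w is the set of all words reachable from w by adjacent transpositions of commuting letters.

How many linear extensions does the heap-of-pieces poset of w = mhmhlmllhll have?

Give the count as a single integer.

4

0(m) covers ∅
1(h) covers 0:m
2(m) covers 1:h
3(h) covers 2:m
4(l) covers 3:h
5(m) covers 3:h
6(l) covers 4:l
7(l) covers 6:l
8(h) covers 5:m, 7:l
9(l) covers 8:h
10(l) covers 9:l
floor of heap: 0:m
completions by unplaced set U, small U first (add the entries for U minus each lowest piece of U):
  |U|=1: {10}:1
  |U|=2: {9,10}:1
  |U|=3: {8,9,10}:1
  |U|=4: {5,8,9,10}:1  {7,8,9,10}:1
  |U|=5: {5,7,8,9,10}:2  {6,7,8,9,10}:1
  |U|=6: {4,6,7,8,9,10}:1  {5,6,7,8,9,10}:3
  |U|=7: {4,5,6,7,8,9,10}:4
  |U|=8: {3,4,5,6,7,8,9,10}:4
  |U|=9: {2,3,4,5,6,7,8,9,10}:4
  start at 0(m): 4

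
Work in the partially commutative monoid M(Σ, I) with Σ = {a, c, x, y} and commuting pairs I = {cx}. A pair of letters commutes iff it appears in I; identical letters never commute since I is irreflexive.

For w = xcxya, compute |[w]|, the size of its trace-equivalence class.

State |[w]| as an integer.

3

drop 0:x onto floor
drop 1:c onto floor
drop 2:x onto {0:x}
drop 3:y onto {1:c, 2:x}
drop 4:a onto {3:y}
ground layer = {0:x, 1:c}
drop-orders for the pieces not yet dropped (sum over which currently-grounded one goes next):
  1 to go: {4} 1
  2 to go: {3,4} 1
  3 to go: {1,3,4} 1  {2,3,4} 1
  if 0:x drops first: 2 orders
  if 1:c drops first: 1 orders
heap linearizations: 3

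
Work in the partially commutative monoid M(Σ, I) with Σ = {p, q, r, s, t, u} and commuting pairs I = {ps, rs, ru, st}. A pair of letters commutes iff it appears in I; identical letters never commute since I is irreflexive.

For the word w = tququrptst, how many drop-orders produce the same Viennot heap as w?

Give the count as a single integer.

9

piece 0:t — minimal
piece 1:q rests on {0:t}
piece 2:u rests on {1:q}
piece 3:q rests on {2:u}
piece 4:u rests on {3:q}
piece 5:r rests on {3:q}
piece 6:p rests on {4:u, 5:r}
piece 7:t rests on {6:p}
piece 8:s rests on {4:u}
piece 9:t rests on {7:t}
minimal pieces: {0:t}
ways to finish when only these pieces remain (= sum over removing one remaining piece with nothing left below it):
  1 left: {8}→1  {9}→1
  2 left: {7,9}→1  {8,9}→2
  3 left: {6,7,9}→1  {7,8,9}→3
  4 left: {5,6,7,9}→1  {6,7,8,9}→4
  5 left: {4,6,7,8,9}→4  {5,6,7,8,9}→5
  6 left: {4,5,6,7,8,9}→9
  7 left: {3,4,5,6,7,8,9}→9
  8 left: {2,3,4,5,6,7,8,9}→9
  placing 0:t first → 9 extensions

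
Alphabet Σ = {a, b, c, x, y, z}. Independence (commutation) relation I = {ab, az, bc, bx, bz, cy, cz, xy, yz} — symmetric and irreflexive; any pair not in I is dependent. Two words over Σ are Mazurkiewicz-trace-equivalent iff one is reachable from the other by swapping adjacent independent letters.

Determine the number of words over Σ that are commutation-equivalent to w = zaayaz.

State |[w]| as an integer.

15

piece 0:z — minimal
piece 1:a — minimal
piece 2:a rests on {1:a}
piece 3:y rests on {2:a}
piece 4:a rests on {3:y}
piece 5:z rests on {0:z}
minimal pieces: {0:z, 1:a}
ways to finish when only these pieces remain (= sum over removing one remaining piece with nothing left below it):
  1 left: {4}→1  {5}→1
  2 left: {0,5}→1  {3,4}→1  {4,5}→2
  3 left: {0,4,5}→3  {2,3,4}→1  {3,4,5}→3
  4 left: {0,3,4,5}→6  {1,2,3,4}→1  {2,3,4,5}→4
  placing 0:z first → 5 extensions
  placing 1:a first → 10 extensions
total linear extensions = 15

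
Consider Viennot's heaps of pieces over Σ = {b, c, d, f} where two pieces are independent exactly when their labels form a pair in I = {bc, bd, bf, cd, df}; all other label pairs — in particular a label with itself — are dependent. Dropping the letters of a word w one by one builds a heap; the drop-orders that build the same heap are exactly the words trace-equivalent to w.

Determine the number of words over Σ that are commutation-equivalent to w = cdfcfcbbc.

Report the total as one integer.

#0=c has no predecessor
#1=d has no predecessor
#2=f depends on [0:c]
#3=c depends on [2:f]
#4=f depends on [3:c]
#5=c depends on [4:f]
#6=b has no predecessor
#7=b depends on [6:b]
#8=c depends on [5:c]
sources: [0:c, 1:d, 6:b]
N(rest) = Σ N(rest − s) over sources s of rest; N(one piece) = 1:
  size 1 → [1]=1  [7]=1  [8]=1
  size 2 → [1,7]=2  [1,8]=2  [5,8]=1  [6,7]=1  [7,8]=2
  size 3 → [1,5,8]=3  [1,6,7]=3  [1,7,8]=6  [4,5,8]=1  [5,7,8]=3  [6,7,8]=3
  size 4 → [1,4,5,8]=4  [1,5,7,8]=12  [1,6,7,8]=12  [3,4,5,8]=1  [4,5,7,8]=4  [5,6,7,8]=6
  size 5 → [1,3,4,5,8]=5  [1,4,5,7,8]=20  [1,5,6,7,8]=30  [2,3,4,5,8]=1  [3,4,5,7,8]=5  [4,5,6,7,8]=10
  size 6 → [0,2,3,4,5,8]=1  [1,2,3,4,5,8]=6  [1,3,4,5,7,8]=30  [1,4,5,6,7,8]=60  [2,3,4,5,7,8]=6  [3,4,5,6,7,8]=15
  size 7 → [0,1,2,3,4,5,8]=7  [0,2,3,4,5,7,8]=7  [1,2,3,4,5,7,8]=42  [1,3,4,5,6,7,8]=105  [2,3,4,5,6,7,8]=21
  first=0(c) contributes 168
  first=1(d) contributes 28
  first=6(b) contributes 56
|[w]| = 252

252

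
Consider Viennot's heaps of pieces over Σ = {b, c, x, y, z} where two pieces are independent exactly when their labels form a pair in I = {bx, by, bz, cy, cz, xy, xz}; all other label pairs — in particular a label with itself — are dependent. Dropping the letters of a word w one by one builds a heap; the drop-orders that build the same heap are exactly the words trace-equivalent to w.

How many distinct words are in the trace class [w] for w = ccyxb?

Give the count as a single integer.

0(c) covers ∅
1(c) covers 0:c
2(y) covers ∅
3(x) covers 1:c
4(b) covers 1:c
floor of heap: 0:c, 2:y
completions by unplaced set U, small U first (add the entries for U minus each lowest piece of U):
  |U|=1: {2}:1  {3}:1  {4}:1
  |U|=2: {2,3}:2  {2,4}:2  {3,4}:2
  |U|=3: {1,3,4}:2  {2,3,4}:6
  start at 0(c): 8
  start at 2(y): 2
sum over floor = 10

10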